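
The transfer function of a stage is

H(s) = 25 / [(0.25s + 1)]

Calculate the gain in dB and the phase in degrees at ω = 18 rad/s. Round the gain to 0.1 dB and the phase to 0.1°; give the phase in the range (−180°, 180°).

14.7 dB, -77.5°

At ω = 18 rad/s:
pole (1 + j18·0.25) = 1 + j4.5 → |·| ≈ 4.6098, ∠ ≈ 77.47°
|H| = 25 · 1 / (4.6098) ≈ 5.4232
Gain = 20 log₁₀(5.4232) ≈ 14.69 dB
∠H = (0°) − (77.47°) = -77.47°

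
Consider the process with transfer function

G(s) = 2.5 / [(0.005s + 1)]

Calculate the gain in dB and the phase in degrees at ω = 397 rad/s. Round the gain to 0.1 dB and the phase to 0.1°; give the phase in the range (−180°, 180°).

At ω = 397 rad/s:
pole (1 + j397·0.005) = 1 + j1.985 → |·| ≈ 2.2227, ∠ ≈ 63.26°
|G| = 2.5 · 1 / (2.2227) ≈ 1.1248
Gain = 20 log₁₀(1.1248) ≈ 1.02 dB
∠G = (0°) − (63.26°) = -63.26°

1.0 dB, -63.3°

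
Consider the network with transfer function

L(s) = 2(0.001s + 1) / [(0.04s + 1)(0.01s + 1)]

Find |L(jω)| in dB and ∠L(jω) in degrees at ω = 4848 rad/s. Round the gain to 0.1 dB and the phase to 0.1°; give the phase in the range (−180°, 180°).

At ω = 4848 rad/s:
zero (1 + j4848·0.001) = 1 + j4.848 → |·| ≈ 4.9501, ∠ ≈ 78.35°
pole (1 + j4848·0.04) = 1 + j193.92 → |·| ≈ 193.92, ∠ ≈ 89.70°
pole (1 + j4848·0.01) = 1 + j48.48 → |·| ≈ 48.49, ∠ ≈ 88.82°
|L| = 2 · 4.9501 / (193.92 · 48.49) ≈ 0.0010529
Gain = 20 log₁₀(0.0010529) ≈ -59.55 dB
∠L = (78.35°) − (89.70° + 88.82°) = -100.17°

-59.6 dB, -100.2°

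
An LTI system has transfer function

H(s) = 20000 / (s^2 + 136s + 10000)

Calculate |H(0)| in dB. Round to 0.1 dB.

6.0 dB

H(0) = 20000 / 10000 = 2
20 log₁₀(2) ≈ 6.02 dB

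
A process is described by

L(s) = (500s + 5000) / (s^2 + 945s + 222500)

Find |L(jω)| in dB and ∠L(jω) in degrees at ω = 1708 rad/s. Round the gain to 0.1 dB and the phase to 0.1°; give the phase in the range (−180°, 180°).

Substitute s = j1708:
Numerator: 500(j1708) + 5000 = 5000 + j854000
Denominator: (j1708)^2 + 945(j1708) + 222500 = -2694764 + j1614060
|N| = √(5000² + 854000²) ≈ 8.5401e+05, ∠N ≈ 89.66°
|D| = √(2694764² + 1614060²) ≈ 3.1412e+06, ∠D ≈ 149.08°
|L| = 8.5401e+05 / 3.1412e+06 ≈ 0.27187
Gain = 20 log₁₀(0.27187) ≈ -11.31 dB
∠L = 89.66° − 149.08° = -59.42°

-11.3 dB, -59.4°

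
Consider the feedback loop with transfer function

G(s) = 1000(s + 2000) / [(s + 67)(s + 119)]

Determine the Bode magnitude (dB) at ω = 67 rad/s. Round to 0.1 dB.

43.8 dB

At s = jω = j67:
zero (s+2000): 2000 + j67 → |·| = √(2000²+67²) = √4004489 ≈ 2001.1, ∠ = arctan(67/2000) ≈ 1.92°
pole (s+67): 67 + j67 → |·| = √(67²+67²) = √8978 ≈ 94.752, ∠ = arctan(67/67) ≈ 45.00°
pole (s+119): 119 + j67 → |·| = √(119²+67²) = √18650 ≈ 136.57, ∠ = arctan(67/119) ≈ 29.38°
|G| = 1000 · 2001.1 / 12940 ≈ 154.64
Gain = 20 log₁₀(154.64) ≈ 43.79 dB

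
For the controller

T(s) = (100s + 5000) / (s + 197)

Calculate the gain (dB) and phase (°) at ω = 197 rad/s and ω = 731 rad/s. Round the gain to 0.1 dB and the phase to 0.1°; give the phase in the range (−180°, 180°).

Substitute s = j197:
Numerator: 100(j197) + 5000 = 5000 + j19700
Denominator: (j197) + 197 = 197 + j197
|N| = √(5000² + 19700²) ≈ 20325, ∠N ≈ 75.76°
|D| = √(197² + 197²) ≈ 278.6, ∠D ≈ 45.00°
|T| = 20325 / 278.6 ≈ 72.954
Gain = 20 log₁₀(72.954) ≈ 37.26 dB
∠T = 75.76° − 45.00° = 30.76°

Substitute s = j731:
Numerator: 100(j731) + 5000 = 5000 + j73100
Denominator: (j731) + 197 = 197 + j731
|N| = √(5000² + 73100²) ≈ 73271, ∠N ≈ 86.09°
|D| = √(197² + 731²) ≈ 757.08, ∠D ≈ 74.92°
|T| = 73271 / 757.08 ≈ 96.781
Gain = 20 log₁₀(96.781) ≈ 39.72 dB
∠T = 86.09° − 74.92° = 11.17°

ω = 197: 37.3 dB, 30.8°; ω = 731: 39.7 dB, 11.2°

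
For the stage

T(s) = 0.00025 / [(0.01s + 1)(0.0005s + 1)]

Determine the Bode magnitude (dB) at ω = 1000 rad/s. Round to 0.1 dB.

At ω = 1000 rad/s:
pole (1 + j1000·0.01) = 1 + j10 → |·| ≈ 10.05, ∠ ≈ 84.29°
pole (1 + j1000·0.0005) = 1 + j0.5 → |·| ≈ 1.118, ∠ ≈ 26.57°
|T| = 0.00025 · 1 / (10.05 · 1.118) ≈ 2.225e-05
Gain = 20 log₁₀(2.225e-05) ≈ -93.05 dB

-93.1 dB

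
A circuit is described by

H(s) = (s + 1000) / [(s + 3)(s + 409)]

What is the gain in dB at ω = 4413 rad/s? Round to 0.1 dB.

-72.7 dB

At s = jω = j4413:
zero (s+1000): 1000 + j4413 → |·| = √(1000²+4413²) = √20474569 ≈ 4524.9, ∠ = arctan(4413/1000) ≈ 77.23°
pole (s+3): 3 + j4413 → |·| = √(3²+4413²) = √19474578 ≈ 4413, ∠ = arctan(4413/3) ≈ 89.96°
pole (s+409): 409 + j4413 → |·| = √(409²+4413²) = √19641850 ≈ 4431.9, ∠ = arctan(4413/409) ≈ 84.70°
|H| = 1 · 4524.9 / 1.9558e+07 ≈ 0.00023136
Gain = 20 log₁₀(0.00023136) ≈ -72.71 dB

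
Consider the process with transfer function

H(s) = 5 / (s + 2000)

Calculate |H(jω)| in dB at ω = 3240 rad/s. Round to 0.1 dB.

Substitute s = j3240:
Numerator: 5 = 5 + j0
Denominator: (j3240) + 2000 = 2000 + j3240
|N| = √(5² + 0²) ≈ 5, ∠N ≈ 0.00°
|D| = √(2000² + 3240²) ≈ 3807.6, ∠D ≈ 58.31°
|H| = 5 / 3807.6 ≈ 0.0013132
Gain = 20 log₁₀(0.0013132) ≈ -57.63 dB

-57.6 dB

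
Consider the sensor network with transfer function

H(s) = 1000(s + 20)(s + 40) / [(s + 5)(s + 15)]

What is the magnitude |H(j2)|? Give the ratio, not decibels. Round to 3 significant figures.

9.88e+03

At s = jω = j2:
zero (s+20): 20 + j2 → |·| = √(20²+2²) = √404 ≈ 20.1, ∠ = arctan(2/20) ≈ 5.71°
zero (s+40): 40 + j2 → |·| = √(40²+2²) = √1604 ≈ 40.05, ∠ = arctan(2/40) ≈ 2.86°
pole (s+5): 5 + j2 → |·| = √(5²+2²) = √29 ≈ 5.3852, ∠ = arctan(2/5) ≈ 21.80°
pole (s+15): 15 + j2 → |·| = √(15²+2²) = √229 ≈ 15.133, ∠ = arctan(2/15) ≈ 7.59°
|H| = 1000 · 805 / 81.494 ≈ 9878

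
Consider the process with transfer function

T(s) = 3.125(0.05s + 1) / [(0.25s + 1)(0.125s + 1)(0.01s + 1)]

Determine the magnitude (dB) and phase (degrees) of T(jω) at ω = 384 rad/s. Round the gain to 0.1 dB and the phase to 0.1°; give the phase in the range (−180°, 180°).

At ω = 384 rad/s:
zero (1 + j384·0.05) = 1 + j19.2 → |·| ≈ 19.226, ∠ ≈ 87.02°
pole (1 + j384·0.25) = 1 + j96 → |·| ≈ 96.005, ∠ ≈ 89.40°
pole (1 + j384·0.125) = 1 + j48 → |·| ≈ 48.01, ∠ ≈ 88.81°
pole (1 + j384·0.01) = 1 + j3.84 → |·| ≈ 3.9681, ∠ ≈ 75.40°
|T| = 3.125 · 19.226 / (96.005 · 48.01 · 3.9681) ≈ 0.003285
Gain = 20 log₁₀(0.003285) ≈ -49.67 dB
∠T = (87.02°) − (89.40° + 88.81° + 75.40°) = -166.59°

-49.7 dB, -166.6°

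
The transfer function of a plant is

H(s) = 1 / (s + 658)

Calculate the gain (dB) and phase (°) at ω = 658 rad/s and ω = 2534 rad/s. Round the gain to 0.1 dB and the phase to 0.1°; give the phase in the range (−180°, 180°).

ω = 658: -59.4 dB, -45.0°; ω = 2534: -68.4 dB, -75.4°

At s = jω = j658:
pole (s+658): 658 + j658 → |·| = √(658²+658²) = √865928 ≈ 930.55, ∠ = arctan(658/658) ≈ 45.00°
|H| = 1 / 930.55 ≈ 0.0010746
Gain = 20 log₁₀(0.0010746) ≈ -59.38 dB
∠H = 0.00° − 45.00° = -45.00°

At s = jω = j2534:
pole (s+658): 658 + j2534 → |·| = √(658²+2534²) = √6854120 ≈ 2618, ∠ = arctan(2534/658) ≈ 75.44°
|H| = 1 / 2618 ≈ 0.00038197
Gain = 20 log₁₀(0.00038197) ≈ -68.36 dB
∠H = 0.00° − 75.44° = -75.44°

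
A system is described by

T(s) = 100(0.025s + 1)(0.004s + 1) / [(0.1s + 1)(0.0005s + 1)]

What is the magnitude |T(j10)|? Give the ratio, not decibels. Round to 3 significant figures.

72.9

At ω = 10 rad/s:
zero (1 + j10·0.025) = 1 + j0.25 → |·| ≈ 1.0308, ∠ ≈ 14.04°
zero (1 + j10·0.004) = 1 + j0.04 → |·| ≈ 1.0008, ∠ ≈ 2.29°
pole (1 + j10·0.1) = 1 + j1 → |·| ≈ 1.4142, ∠ ≈ 45.00°
pole (1 + j10·0.0005) = 1 + j0.005 → |·| ≈ 1, ∠ ≈ 0.29°
|T| = 100 · 1.0308 · 1.0008 / (1.4142 · 1) ≈ 72.948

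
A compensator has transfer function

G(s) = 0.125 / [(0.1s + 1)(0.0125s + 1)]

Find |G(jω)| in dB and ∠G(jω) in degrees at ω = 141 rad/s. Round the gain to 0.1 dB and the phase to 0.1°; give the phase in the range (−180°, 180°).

-47.2 dB, -146.4°

At ω = 141 rad/s:
pole (1 + j141·0.1) = 1 + j14.1 → |·| ≈ 14.135, ∠ ≈ 85.94°
pole (1 + j141·0.0125) = 1 + j1.7625 → |·| ≈ 2.0264, ∠ ≈ 60.43°
|G| = 0.125 · 1 / (14.135 · 2.0264) ≈ 0.004364
Gain = 20 log₁₀(0.004364) ≈ -47.20 dB
∠G = (0°) − (85.94° + 60.43°) = -146.37°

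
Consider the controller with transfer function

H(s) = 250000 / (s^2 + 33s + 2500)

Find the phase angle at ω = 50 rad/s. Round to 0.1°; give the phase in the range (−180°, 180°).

-90.0°

At s = jω = j50:
quadratic: (j50)² + 33·j50 + 2500 = 0 + j1650 → |·| ≈ 1650, ∠ ≈ 90.00°
∠H = 0.00° − 90.00° = -90.00°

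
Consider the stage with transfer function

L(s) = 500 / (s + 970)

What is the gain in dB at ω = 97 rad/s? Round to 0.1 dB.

-5.8 dB

At s = jω = j97:
pole (s+970): 970 + j97 → |·| = √(970²+97²) = √950309 ≈ 974.84, ∠ = arctan(97/970) ≈ 5.71°
|L| = 500 / 974.84 ≈ 0.5129
Gain = 20 log₁₀(0.5129) ≈ -5.80 dB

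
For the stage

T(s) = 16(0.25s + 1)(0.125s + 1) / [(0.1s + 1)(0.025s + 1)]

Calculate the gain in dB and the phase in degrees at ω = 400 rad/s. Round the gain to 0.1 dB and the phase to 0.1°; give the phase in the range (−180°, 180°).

At ω = 400 rad/s:
zero (1 + j400·0.25) = 1 + j100 → |·| ≈ 100, ∠ ≈ 89.43°
zero (1 + j400·0.125) = 1 + j50 → |·| ≈ 50.01, ∠ ≈ 88.85°
pole (1 + j400·0.1) = 1 + j40 → |·| ≈ 40.012, ∠ ≈ 88.57°
pole (1 + j400·0.025) = 1 + j10 → |·| ≈ 10.05, ∠ ≈ 84.29°
|T| = 16 · 100 · 50.01 / (40.012 · 10.05) ≈ 198.99
Gain = 20 log₁₀(198.99) ≈ 45.98 dB
∠T = (89.43° + 88.85°) − (88.57° + 84.29°) = 5.42°

46.0 dB, 5.4°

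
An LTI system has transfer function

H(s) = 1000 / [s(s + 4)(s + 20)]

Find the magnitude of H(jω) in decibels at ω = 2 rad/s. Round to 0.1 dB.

14.9 dB

At s = jω = j2:
pole (s+4): 4 + j2 → |·| = √(4²+2²) = √20 ≈ 4.4721, ∠ = arctan(2/4) ≈ 26.57°
pole (s+20): 20 + j2 → |·| = √(20²+2²) = √404 ≈ 20.1, ∠ = arctan(2/20) ≈ 5.71°
pole at origin: |s| = 2, ∠ = 90.00° (in denominator)
|H| = 1000 / 179.78 ≈ 5.5624
Gain = 20 log₁₀(5.5624) ≈ 14.91 dB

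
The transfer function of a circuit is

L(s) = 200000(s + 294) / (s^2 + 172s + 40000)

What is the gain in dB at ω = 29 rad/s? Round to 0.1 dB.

At s = jω = j29:
zero (s+294): 294 + j29 → |·| = √(294²+29²) = √87277 ≈ 295.43, ∠ = arctan(29/294) ≈ 5.63°
quadratic: (j29)² + 172·j29 + 40000 = 39159 + j4988 → |·| ≈ 39475, ∠ ≈ 7.26°
|L| = 200000 · 295.43 / 39475 ≈ 1496.8
Gain = 20 log₁₀(1496.8) ≈ 63.50 dB

63.5 dB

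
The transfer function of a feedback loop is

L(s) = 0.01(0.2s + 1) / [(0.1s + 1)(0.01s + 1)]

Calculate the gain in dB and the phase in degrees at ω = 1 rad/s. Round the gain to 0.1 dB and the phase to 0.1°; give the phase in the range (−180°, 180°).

At ω = 1 rad/s:
zero (1 + j1·0.2) = 1 + j0.2 → |·| ≈ 1.0198, ∠ ≈ 11.31°
pole (1 + j1·0.1) = 1 + j0.1 → |·| ≈ 1.005, ∠ ≈ 5.71°
pole (1 + j1·0.01) = 1 + j0.01 → |·| ≈ 1, ∠ ≈ 0.57°
|L| = 0.01 · 1.0198 / (1.005 · 1) ≈ 0.010147
Gain = 20 log₁₀(0.010147) ≈ -39.87 dB
∠L = (11.31°) − (5.71° + 0.57°) = 5.03°

-39.9 dB, 5.0°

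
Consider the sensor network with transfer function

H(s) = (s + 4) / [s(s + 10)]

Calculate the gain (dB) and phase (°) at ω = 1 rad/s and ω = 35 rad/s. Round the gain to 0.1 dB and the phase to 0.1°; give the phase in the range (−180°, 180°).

At s = jω = j1:
zero (s+4): 4 + j1 → |·| = √(4²+1²) = √17 ≈ 4.1231, ∠ = arctan(1/4) ≈ 14.04°
pole (s+10): 10 + j1 → |·| = √(10²+1²) = √101 ≈ 10.05, ∠ = arctan(1/10) ≈ 5.71°
pole at origin: |s| = 1, ∠ = 90.00° (in denominator)
|H| = 1 · 4.1231 / 10.05 ≈ 0.41026
Gain = 20 log₁₀(0.41026) ≈ -7.74 dB
∠H = 14.04° − 95.71° = -81.67°

At s = jω = j35:
zero (s+4): 4 + j35 → |·| = √(4²+35²) = √1241 ≈ 35.228, ∠ = arctan(35/4) ≈ 83.48°
pole (s+10): 10 + j35 → |·| = √(10²+35²) = √1325 ≈ 36.401, ∠ = arctan(35/10) ≈ 74.05°
pole at origin: |s| = 35, ∠ = 90.00° (in denominator)
|H| = 1 · 35.228 / 1274 ≈ 0.027651
Gain = 20 log₁₀(0.027651) ≈ -31.17 dB
∠H = 83.48° − 164.05° = -80.57°

ω = 1: -7.7 dB, -81.7°; ω = 35: -31.2 dB, -80.6°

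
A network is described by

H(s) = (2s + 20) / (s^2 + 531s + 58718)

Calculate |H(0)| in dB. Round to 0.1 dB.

H(0) = 20 / 58718 ≈ 0.00034061
20 log₁₀(0.00034061) ≈ -69.35 dB

-69.4 dB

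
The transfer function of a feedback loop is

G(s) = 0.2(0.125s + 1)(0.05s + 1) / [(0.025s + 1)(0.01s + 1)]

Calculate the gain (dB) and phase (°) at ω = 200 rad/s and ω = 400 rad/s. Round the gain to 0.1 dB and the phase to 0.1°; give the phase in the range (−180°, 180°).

At ω = 200 rad/s:
zero (1 + j200·0.125) = 1 + j25 → |·| ≈ 25.02, ∠ ≈ 87.71°
zero (1 + j200·0.05) = 1 + j10 → |·| ≈ 10.05, ∠ ≈ 84.29°
pole (1 + j200·0.025) = 1 + j5 → |·| ≈ 5.099, ∠ ≈ 78.69°
pole (1 + j200·0.01) = 1 + j2 → |·| ≈ 2.2361, ∠ ≈ 63.43°
|G| = 0.2 · 25.02 · 10.05 / (5.099 · 2.2361) ≈ 4.4107
Gain = 20 log₁₀(4.4107) ≈ 12.89 dB
∠G = (87.71° + 84.29°) − (78.69° + 63.43°) = 29.88°

At ω = 400 rad/s:
zero (1 + j400·0.125) = 1 + j50 → |·| ≈ 50.01, ∠ ≈ 88.85°
zero (1 + j400·0.05) = 1 + j20 → |·| ≈ 20.025, ∠ ≈ 87.14°
pole (1 + j400·0.025) = 1 + j10 → |·| ≈ 10.05, ∠ ≈ 84.29°
pole (1 + j400·0.01) = 1 + j4 → |·| ≈ 4.1231, ∠ ≈ 75.96°
|G| = 0.2 · 50.01 · 20.025 / (10.05 · 4.1231) ≈ 4.8336
Gain = 20 log₁₀(4.8336) ≈ 13.69 dB
∠G = (88.85° + 87.14°) − (84.29° + 75.96°) = 15.74°

ω = 200: 12.9 dB, 29.9°; ω = 400: 13.7 dB, 15.7°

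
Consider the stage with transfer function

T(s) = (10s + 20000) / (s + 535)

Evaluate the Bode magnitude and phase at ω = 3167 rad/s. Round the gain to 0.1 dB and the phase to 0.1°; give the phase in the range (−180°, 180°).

Substitute s = j3167:
Numerator: 10(j3167) + 20000 = 20000 + j31670
Denominator: (j3167) + 535 = 535 + j3167
|N| = √(20000² + 31670²) ≈ 37456, ∠N ≈ 57.73°
|D| = √(535² + 3167²) ≈ 3211.9, ∠D ≈ 80.41°
|T| = 37456 / 3211.9 ≈ 11.662
Gain = 20 log₁₀(11.662) ≈ 21.34 dB
∠T = 57.73° − 80.41° = -22.68°

21.3 dB, -22.7°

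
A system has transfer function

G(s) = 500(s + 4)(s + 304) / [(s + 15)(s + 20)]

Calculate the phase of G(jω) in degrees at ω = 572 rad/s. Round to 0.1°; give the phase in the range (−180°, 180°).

-24.9°

At s = jω = j572:
zero (s+4): 4 + j572 → |·| = √(4²+572²) = √327200 ≈ 572.01, ∠ = arctan(572/4) ≈ 89.60°
zero (s+304): 304 + j572 → |·| = √(304²+572²) = √419600 ≈ 647.77, ∠ = arctan(572/304) ≈ 62.01°
pole (s+15): 15 + j572 → |·| = √(15²+572²) = √327409 ≈ 572.2, ∠ = arctan(572/15) ≈ 88.50°
pole (s+20): 20 + j572 → |·| = √(20²+572²) = √327584 ≈ 572.35, ∠ = arctan(572/20) ≈ 88.00°
∠G = 151.61° − 176.50° = -24.89°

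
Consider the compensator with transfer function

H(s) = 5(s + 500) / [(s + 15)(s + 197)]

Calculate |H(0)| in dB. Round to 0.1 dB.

-1.5 dB

H(0) = 5·500 / (15·197) ≈ 0.84602
20 log₁₀(0.84602) ≈ -1.45 dB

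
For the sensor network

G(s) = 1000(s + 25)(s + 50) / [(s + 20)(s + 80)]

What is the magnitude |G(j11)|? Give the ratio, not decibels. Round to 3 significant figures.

759

At s = jω = j11:
zero (s+25): 25 + j11 → |·| = √(25²+11²) = √746 ≈ 27.313, ∠ = arctan(11/25) ≈ 23.75°
zero (s+50): 50 + j11 → |·| = √(50²+11²) = √2621 ≈ 51.196, ∠ = arctan(11/50) ≈ 12.41°
pole (s+20): 20 + j11 → |·| = √(20²+11²) = √521 ≈ 22.825, ∠ = arctan(11/20) ≈ 28.81°
pole (s+80): 80 + j11 → |·| = √(80²+11²) = √6521 ≈ 80.753, ∠ = arctan(11/80) ≈ 7.83°
|G| = 1000 · 1398.3 / 1843.2 ≈ 758.63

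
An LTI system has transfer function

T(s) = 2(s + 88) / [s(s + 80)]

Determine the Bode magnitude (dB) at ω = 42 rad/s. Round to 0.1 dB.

-25.8 dB

At s = jω = j42:
zero (s+88): 88 + j42 → |·| = √(88²+42²) = √9508 ≈ 97.509, ∠ = arctan(42/88) ≈ 25.51°
pole (s+80): 80 + j42 → |·| = √(80²+42²) = √8164 ≈ 90.355, ∠ = arctan(42/80) ≈ 27.70°
pole at origin: |s| = 42, ∠ = 90.00° (in denominator)
|T| = 2 · 97.509 / 3794.9 ≈ 0.051389
Gain = 20 log₁₀(0.051389) ≈ -25.78 dB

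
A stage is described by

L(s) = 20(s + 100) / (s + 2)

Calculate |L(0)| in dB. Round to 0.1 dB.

L(0) = 20·100 / (2) = 1000
20 log₁₀(1000) ≈ 60.00 dB

60.0 dB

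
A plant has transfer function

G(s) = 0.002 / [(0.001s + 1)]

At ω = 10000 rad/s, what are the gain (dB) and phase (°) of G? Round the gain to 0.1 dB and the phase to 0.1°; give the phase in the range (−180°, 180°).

-74.0 dB, -84.3°

At ω = 10000 rad/s:
pole (1 + j10000·0.001) = 1 + j10 → |·| ≈ 10.05, ∠ ≈ 84.29°
|G| = 0.002 · 1 / (10.05) ≈ 0.000199
Gain = 20 log₁₀(0.000199) ≈ -74.02 dB
∠G = (0°) − (84.29°) = -84.29°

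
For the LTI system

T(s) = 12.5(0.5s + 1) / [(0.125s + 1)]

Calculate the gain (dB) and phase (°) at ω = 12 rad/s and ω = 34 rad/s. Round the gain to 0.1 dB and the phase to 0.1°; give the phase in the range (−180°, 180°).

ω = 12: 32.5 dB, 24.2°; ω = 34: 33.8 dB, 9.9°

At ω = 12 rad/s:
zero (1 + j12·0.5) = 1 + j6 → |·| ≈ 6.0828, ∠ ≈ 80.54°
pole (1 + j12·0.125) = 1 + j1.5 → |·| ≈ 1.8028, ∠ ≈ 56.31°
|T| = 12.5 · 6.0828 / (1.8028) ≈ 42.176
Gain = 20 log₁₀(42.176) ≈ 32.50 dB
∠T = (80.54°) − (56.31°) = 24.23°

At ω = 34 rad/s:
zero (1 + j34·0.5) = 1 + j17 → |·| ≈ 17.029, ∠ ≈ 86.63°
pole (1 + j34·0.125) = 1 + j4.25 → |·| ≈ 4.3661, ∠ ≈ 76.76°
|T| = 12.5 · 17.029 / (4.3661) ≈ 48.753
Gain = 20 log₁₀(48.753) ≈ 33.76 dB
∠T = (86.63°) − (76.76°) = 9.87°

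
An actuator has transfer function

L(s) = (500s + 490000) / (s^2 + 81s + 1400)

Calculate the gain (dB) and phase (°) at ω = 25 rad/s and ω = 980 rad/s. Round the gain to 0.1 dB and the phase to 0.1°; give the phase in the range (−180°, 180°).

ω = 25: 47.1 dB, -67.6°; ω = 980: -2.9 dB, -130.3°

Substitute s = j25:
Numerator: 500(j25) + 490000 = 490000 + j12500
Denominator: (j25)^2 + 81(j25) + 1400 = 775 + j2025
|N| = √(490000² + 12500²) ≈ 4.9016e+05, ∠N ≈ 1.46°
|D| = √(775² + 2025²) ≈ 2168.2, ∠D ≈ 69.06°
|L| = 4.9016e+05 / 2168.2 ≈ 226.07
Gain = 20 log₁₀(226.07) ≈ 47.08 dB
∠L = 1.46° − 69.06° = -67.60°

Substitute s = j980:
Numerator: 500(j980) + 490000 = 490000 + j490000
Denominator: (j980)^2 + 81(j980) + 1400 = -959000 + j79380
|N| = √(490000² + 490000²) ≈ 6.9296e+05, ∠N ≈ 45.00°
|D| = √(959000² + 79380²) ≈ 9.6228e+05, ∠D ≈ 175.27°
|L| = 6.9296e+05 / 9.6228e+05 ≈ 0.72012
Gain = 20 log₁₀(0.72012) ≈ -2.85 dB
∠L = 45.00° − 175.27° = -130.27°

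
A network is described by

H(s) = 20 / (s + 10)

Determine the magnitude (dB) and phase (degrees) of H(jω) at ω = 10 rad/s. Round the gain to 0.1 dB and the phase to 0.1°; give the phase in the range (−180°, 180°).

Substitute s = j10:
Numerator: 20 = 20 + j0
Denominator: (j10) + 10 = 10 + j10
|N| = √(20² + 0²) ≈ 20, ∠N ≈ 0.00°
|D| = √(10² + 10²) ≈ 14.142, ∠D ≈ 45.00°
|H| = 20 / 14.142 ≈ 1.4142
Gain = 20 log₁₀(1.4142) ≈ 3.01 dB
∠H = 0.00° − 45.00° = -45.00°

3.0 dB, -45.0°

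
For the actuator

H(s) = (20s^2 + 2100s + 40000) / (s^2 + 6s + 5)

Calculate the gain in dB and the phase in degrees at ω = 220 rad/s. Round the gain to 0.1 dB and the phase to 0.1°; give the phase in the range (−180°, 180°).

Substitute s = j220:
Numerator: 20(j220)^2 + 2100(j220) + 40000 = -928000 + j462000
Denominator: (j220)^2 + 6(j220) + 5 = -48395 + j1320
|N| = √(928000² + 462000²) ≈ 1.0366e+06, ∠N ≈ 153.53°
|D| = √(48395² + 1320²) ≈ 48413, ∠D ≈ 178.44°
|H| = 1.0366e+06 / 48413 ≈ 21.412
Gain = 20 log₁₀(21.412) ≈ 26.61 dB
∠H = 153.53° − 178.44° = -24.91°

26.6 dB, -24.9°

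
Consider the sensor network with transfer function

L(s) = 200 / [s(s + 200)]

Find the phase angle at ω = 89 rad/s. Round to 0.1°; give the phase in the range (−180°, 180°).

-114.0°

At s = jω = j89:
pole (s+200): 200 + j89 → |·| = √(200²+89²) = √47921 ≈ 218.91, ∠ = arctan(89/200) ≈ 23.99°
pole at origin: |s| = 89, ∠ = 90.00° (in denominator)
∠L = 0.00° − 113.99° = -113.99°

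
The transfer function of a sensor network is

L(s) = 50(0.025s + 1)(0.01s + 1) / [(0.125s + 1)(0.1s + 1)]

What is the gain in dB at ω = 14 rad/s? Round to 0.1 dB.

At ω = 14 rad/s:
zero (1 + j14·0.025) = 1 + j0.35 → |·| ≈ 1.0595, ∠ ≈ 19.29°
zero (1 + j14·0.01) = 1 + j0.14 → |·| ≈ 1.0098, ∠ ≈ 7.97°
pole (1 + j14·0.125) = 1 + j1.75 → |·| ≈ 2.0156, ∠ ≈ 60.26°
pole (1 + j14·0.1) = 1 + j1.4 → |·| ≈ 1.7205, ∠ ≈ 54.46°
|L| = 50 · 1.0595 · 1.0098 / (2.0156 · 1.7205) ≈ 15.426
Gain = 20 log₁₀(15.426) ≈ 23.77 dB

23.8 dB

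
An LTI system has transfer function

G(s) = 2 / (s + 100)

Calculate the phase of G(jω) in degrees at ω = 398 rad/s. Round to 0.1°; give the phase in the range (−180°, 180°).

At s = jω = j398:
pole (s+100): 100 + j398 → |·| = √(100²+398²) = √168404 ≈ 410.37, ∠ = arctan(398/100) ≈ 75.90°
∠G = 0.00° − 75.90° = -75.90°

-75.9°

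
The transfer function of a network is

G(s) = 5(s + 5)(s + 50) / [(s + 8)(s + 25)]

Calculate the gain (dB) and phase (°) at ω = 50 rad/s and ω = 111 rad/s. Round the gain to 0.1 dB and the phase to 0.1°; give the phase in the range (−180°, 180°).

ω = 50: 16.0 dB, -15.1°; ω = 111: 14.6 dB, -10.0°

At s = jω = j50:
zero (s+5): 5 + j50 → |·| = √(5²+50²) = √2525 ≈ 50.249, ∠ = arctan(50/5) ≈ 84.29°
zero (s+50): 50 + j50 → |·| = √(50²+50²) = √5000 ≈ 70.711, ∠ = arctan(50/50) ≈ 45.00°
pole (s+8): 8 + j50 → |·| = √(8²+50²) = √2564 ≈ 50.636, ∠ = arctan(50/8) ≈ 80.91°
pole (s+25): 25 + j50 → |·| = √(25²+50²) = √3125 ≈ 55.902, ∠ = arctan(50/25) ≈ 63.43°
|G| = 5 · 3553.2 / 2830.7 ≈ 6.2762
Gain = 20 log₁₀(6.2762) ≈ 15.95 dB
∠G = 129.29° − 144.34° = -15.05°

At s = jω = j111:
zero (s+5): 5 + j111 → |·| = √(5²+111²) = √12346 ≈ 111.11, ∠ = arctan(111/5) ≈ 87.42°
zero (s+50): 50 + j111 → |·| = √(50²+111²) = √14821 ≈ 121.74, ∠ = arctan(111/50) ≈ 65.75°
pole (s+8): 8 + j111 → |·| = √(8²+111²) = √12385 ≈ 111.29, ∠ = arctan(111/8) ≈ 85.88°
pole (s+25): 25 + j111 → |·| = √(25²+111²) = √12946 ≈ 113.78, ∠ = arctan(111/25) ≈ 77.31°
|G| = 5 · 13527 / 12663 ≈ 5.3412
Gain = 20 log₁₀(5.3412) ≈ 14.55 dB
∠G = 153.17° − 163.19° = -10.02°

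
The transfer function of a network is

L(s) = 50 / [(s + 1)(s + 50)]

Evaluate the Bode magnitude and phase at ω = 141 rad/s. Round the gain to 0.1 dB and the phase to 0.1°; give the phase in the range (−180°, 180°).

-52.5 dB, -160.1°

At s = jω = j141:
pole (s+1): 1 + j141 → |·| = √(1²+141²) = √19882 ≈ 141, ∠ = arctan(141/1) ≈ 89.59°
pole (s+50): 50 + j141 → |·| = √(50²+141²) = √22381 ≈ 149.6, ∠ = arctan(141/50) ≈ 70.47°
|L| = 50 / 21094 ≈ 0.0023703
Gain = 20 log₁₀(0.0023703) ≈ -52.50 dB
∠L = 0.00° − 160.06° = -160.06°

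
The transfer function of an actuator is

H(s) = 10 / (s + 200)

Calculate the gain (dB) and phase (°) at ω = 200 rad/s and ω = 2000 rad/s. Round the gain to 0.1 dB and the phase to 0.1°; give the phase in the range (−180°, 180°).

At s = jω = j200:
pole (s+200): 200 + j200 → |·| = √(200²+200²) = √80000 ≈ 282.84, ∠ = arctan(200/200) ≈ 45.00°
|H| = 10 / 282.84 ≈ 0.035356
Gain = 20 log₁₀(0.035356) ≈ -29.03 dB
∠H = 0.00° − 45.00° = -45.00°

At s = jω = j2000:
pole (s+200): 200 + j2000 → |·| = √(200²+2000²) = √4040000 ≈ 2010, ∠ = arctan(2000/200) ≈ 84.29°
|H| = 10 / 2010 ≈ 0.0049751
Gain = 20 log₁₀(0.0049751) ≈ -46.06 dB
∠H = 0.00° − 84.29° = -84.29°

ω = 200: -29.0 dB, -45.0°; ω = 2000: -46.1 dB, -84.3°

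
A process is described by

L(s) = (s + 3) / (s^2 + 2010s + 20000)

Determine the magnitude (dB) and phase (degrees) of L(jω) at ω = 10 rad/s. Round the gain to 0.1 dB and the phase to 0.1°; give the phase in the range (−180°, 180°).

Substitute s = j10:
Numerator: (j10) + 3 = 3 + j10
Denominator: (j10)^2 + 2010(j10) + 20000 = 19900 + j20100
|N| = √(3² + 10²) ≈ 10.44, ∠N ≈ 73.30°
|D| = √(19900² + 20100²) ≈ 28285, ∠D ≈ 45.29°
|L| = 10.44 / 28285 ≈ 0.0003691
Gain = 20 log₁₀(0.0003691) ≈ -68.66 dB
∠L = 73.30° − 45.29° = 28.01°

-68.7 dB, 28.0°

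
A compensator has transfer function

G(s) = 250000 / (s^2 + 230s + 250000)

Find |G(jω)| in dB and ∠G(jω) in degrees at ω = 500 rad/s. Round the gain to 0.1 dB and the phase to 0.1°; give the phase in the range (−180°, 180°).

At s = jω = j500:
quadratic: (j500)² + 230·j500 + 250000 = 0 + j115000 → |·| ≈ 1.15e+05, ∠ ≈ 90.00°
|G| = 250000 / 1.15e+05 ≈ 2.1739
Gain = 20 log₁₀(2.1739) ≈ 6.74 dB
∠G = 0.00° − 90.00° = -90.00°

6.7 dB, -90.0°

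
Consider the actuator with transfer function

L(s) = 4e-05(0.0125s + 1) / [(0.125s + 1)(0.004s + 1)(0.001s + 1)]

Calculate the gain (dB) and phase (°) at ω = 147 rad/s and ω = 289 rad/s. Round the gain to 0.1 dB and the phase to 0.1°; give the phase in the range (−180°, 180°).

ω = 147: -108.2 dB, -64.3°; ω = 289: -111.7 dB, -79.1°

At ω = 147 rad/s:
zero (1 + j147·0.0125) = 1 + j1.8375 → |·| ≈ 2.092, ∠ ≈ 61.44°
pole (1 + j147·0.125) = 1 + j18.375 → |·| ≈ 18.402, ∠ ≈ 86.88°
pole (1 + j147·0.004) = 1 + j0.588 → |·| ≈ 1.1601, ∠ ≈ 30.46°
pole (1 + j147·0.001) = 1 + j0.147 → |·| ≈ 1.0107, ∠ ≈ 8.36°
|L| = 4e-05 · 2.092 / (18.402 · 1.1601 · 1.0107) ≈ 3.8783e-06
Gain = 20 log₁₀(3.8783e-06) ≈ -108.23 dB
∠L = (61.44°) − (86.88° + 30.46° + 8.36°) = -64.26°

At ω = 289 rad/s:
zero (1 + j289·0.0125) = 1 + j3.6125 → |·| ≈ 3.7484, ∠ ≈ 74.53°
pole (1 + j289·0.125) = 1 + j36.125 → |·| ≈ 36.139, ∠ ≈ 88.41°
pole (1 + j289·0.004) = 1 + j1.156 → |·| ≈ 1.5285, ∠ ≈ 49.14°
pole (1 + j289·0.001) = 1 + j0.289 → |·| ≈ 1.0409, ∠ ≈ 16.12°
|L| = 4e-05 · 3.7484 / (36.139 · 1.5285 · 1.0409) ≈ 2.6077e-06
Gain = 20 log₁₀(2.6077e-06) ≈ -111.67 dB
∠L = (74.53°) − (88.41° + 49.14° + 16.12°) = -79.14°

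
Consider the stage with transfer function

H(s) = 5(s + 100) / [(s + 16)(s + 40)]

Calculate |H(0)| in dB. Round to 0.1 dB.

H(0) = 5·100 / (16·40) = 0.78125
20 log₁₀(0.78125) ≈ -2.14 dB

-2.1 dB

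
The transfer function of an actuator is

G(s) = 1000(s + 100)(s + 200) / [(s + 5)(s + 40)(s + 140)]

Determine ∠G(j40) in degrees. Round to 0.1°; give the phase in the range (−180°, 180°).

-110.7°

At s = jω = j40:
zero (s+100): 100 + j40 → |·| = √(100²+40²) = √11600 ≈ 107.7, ∠ = arctan(40/100) ≈ 21.80°
zero (s+200): 200 + j40 → |·| = √(200²+40²) = √41600 ≈ 203.96, ∠ = arctan(40/200) ≈ 11.31°
pole (s+5): 5 + j40 → |·| = √(5²+40²) = √1625 ≈ 40.311, ∠ = arctan(40/5) ≈ 82.87°
pole (s+40): 40 + j40 → |·| = √(40²+40²) = √3200 ≈ 56.569, ∠ = arctan(40/40) ≈ 45.00°
pole (s+140): 140 + j40 → |·| = √(140²+40²) = √21200 ≈ 145.6, ∠ = arctan(40/140) ≈ 15.95°
∠G = 33.11° − 143.82° = -110.71°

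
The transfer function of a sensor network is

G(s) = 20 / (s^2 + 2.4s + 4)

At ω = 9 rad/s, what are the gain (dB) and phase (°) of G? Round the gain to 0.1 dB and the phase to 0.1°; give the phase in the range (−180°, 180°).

At s = jω = j9:
quadratic: (j9)² + 2.4·j9 + 4 = -77 + j21.6 → |·| ≈ 79.972, ∠ ≈ 164.33°
|G| = 20 / 79.972 ≈ 0.25009
Gain = 20 log₁₀(0.25009) ≈ -12.04 dB
∠G = 0.00° − 164.33° = -164.33°

-12.0 dB, -164.3°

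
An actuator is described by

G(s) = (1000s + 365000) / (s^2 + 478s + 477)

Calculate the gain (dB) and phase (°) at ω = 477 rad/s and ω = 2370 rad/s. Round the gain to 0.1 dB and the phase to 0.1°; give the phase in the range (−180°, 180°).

Substitute s = j477:
Numerator: 1000(j477) + 365000 = 365000 + j477000
Denominator: (j477)^2 + 478(j477) + 477 = -227052 + j228006
|N| = √(365000² + 477000²) ≈ 6.0063e+05, ∠N ≈ 52.58°
|D| = √(227052² + 228006²) ≈ 3.2178e+05, ∠D ≈ 134.88°
|G| = 6.0063e+05 / 3.2178e+05 ≈ 1.8666
Gain = 20 log₁₀(1.8666) ≈ 5.42 dB
∠G = 52.58° − 134.88° = -82.30°

Substitute s = j2370:
Numerator: 1000(j2370) + 365000 = 365000 + j2370000
Denominator: (j2370)^2 + 478(j2370) + 477 = -5616423 + j1132860
|N| = √(365000² + 2370000²) ≈ 2.3979e+06, ∠N ≈ 81.24°
|D| = √(5616423² + 1132860²) ≈ 5.7295e+06, ∠D ≈ 168.60°
|G| = 2.3979e+06 / 5.7295e+06 ≈ 0.41852
Gain = 20 log₁₀(0.41852) ≈ -7.57 dB
∠G = 81.24° − 168.60° = -87.36°

ω = 477: 5.4 dB, -82.3°; ω = 2370: -7.6 dB, -87.4°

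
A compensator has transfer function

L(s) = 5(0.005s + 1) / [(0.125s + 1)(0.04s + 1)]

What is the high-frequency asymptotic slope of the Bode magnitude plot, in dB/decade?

-20 dB/decade

Each pole contributes −20 dB/decade at high frequency; each zero contributes +20 dB/decade.
Net: 1 zero(s) − 2 pole(s) → -20 dB/decade.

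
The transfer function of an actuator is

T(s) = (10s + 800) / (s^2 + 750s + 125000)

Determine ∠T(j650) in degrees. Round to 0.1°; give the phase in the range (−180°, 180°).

Substitute s = j650:
Numerator: 10(j650) + 800 = 800 + j6500
Denominator: (j650)^2 + 750(j650) + 125000 = -297500 + j487500
|N| = √(800² + 6500²) ≈ 6549, ∠N ≈ 82.98°
|D| = √(297500² + 487500²) ≈ 5.7111e+05, ∠D ≈ 121.39°
∠T = 82.98° − 121.39° = -38.41°

-38.4°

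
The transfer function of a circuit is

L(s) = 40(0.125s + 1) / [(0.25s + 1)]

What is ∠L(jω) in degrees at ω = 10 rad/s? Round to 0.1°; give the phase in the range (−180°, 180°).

At ω = 10 rad/s:
zero (1 + j10·0.125) = 1 + j1.25 → |·| ≈ 1.6008, ∠ ≈ 51.34°
pole (1 + j10·0.25) = 1 + j2.5 → |·| ≈ 2.6926, ∠ ≈ 68.20°
∠L = (51.34°) − (68.20°) = -16.86°

-16.9°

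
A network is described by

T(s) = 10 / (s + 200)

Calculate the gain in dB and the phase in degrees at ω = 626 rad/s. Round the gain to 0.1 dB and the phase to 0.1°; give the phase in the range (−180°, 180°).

Substitute s = j626:
Numerator: 10 = 10 + j0
Denominator: (j626) + 200 = 200 + j626
|N| = √(10² + 0²) ≈ 10, ∠N ≈ 0.00°
|D| = √(200² + 626²) ≈ 657.17, ∠D ≈ 72.28°
|T| = 10 / 657.17 ≈ 0.015217
Gain = 20 log₁₀(0.015217) ≈ -36.35 dB
∠T = 0.00° − 72.28° = -72.28°

-36.4 dB, -72.3°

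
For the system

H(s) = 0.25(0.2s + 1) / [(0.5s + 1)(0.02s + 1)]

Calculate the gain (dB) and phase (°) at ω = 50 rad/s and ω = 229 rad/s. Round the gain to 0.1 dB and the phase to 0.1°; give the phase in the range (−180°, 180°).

At ω = 50 rad/s:
zero (1 + j50·0.2) = 1 + j10 → |·| ≈ 10.05, ∠ ≈ 84.29°
pole (1 + j50·0.5) = 1 + j25 → |·| ≈ 25.02, ∠ ≈ 87.71°
pole (1 + j50·0.02) = 1 + j1 → |·| ≈ 1.4142, ∠ ≈ 45.00°
|H| = 0.25 · 10.05 / (25.02 · 1.4142) ≈ 0.071008
Gain = 20 log₁₀(0.071008) ≈ -22.97 dB
∠H = (84.29°) − (87.71° + 45.00°) = -48.42°

At ω = 229 rad/s:
zero (1 + j229·0.2) = 1 + j45.8 → |·| ≈ 45.811, ∠ ≈ 88.75°
pole (1 + j229·0.5) = 1 + j114.5 → |·| ≈ 114.5, ∠ ≈ 89.50°
pole (1 + j229·0.02) = 1 + j4.58 → |·| ≈ 4.6879, ∠ ≈ 77.68°
|H| = 0.25 · 45.811 / (114.5 · 4.6879) ≈ 0.021337
Gain = 20 log₁₀(0.021337) ≈ -33.42 dB
∠H = (88.75°) − (89.50° + 77.68°) = -78.43°

ω = 50: -23.0 dB, -48.4°; ω = 229: -33.4 dB, -78.4°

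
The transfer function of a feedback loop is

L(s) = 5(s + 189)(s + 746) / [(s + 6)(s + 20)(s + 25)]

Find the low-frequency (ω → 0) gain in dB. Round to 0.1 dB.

L(0) = 5·189·746 / (6·20·25) = 234.99
20 log₁₀(234.99) ≈ 47.42 dB

47.4 dB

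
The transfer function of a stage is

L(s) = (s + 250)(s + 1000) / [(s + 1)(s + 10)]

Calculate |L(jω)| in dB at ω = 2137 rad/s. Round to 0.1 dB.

0.9 dB

At s = jω = j2137:
zero (s+250): 250 + j2137 → |·| = √(250²+2137²) = √4629269 ≈ 2151.6, ∠ = arctan(2137/250) ≈ 83.33°
zero (s+1000): 1000 + j2137 → |·| = √(1000²+2137²) = √5566769 ≈ 2359.4, ∠ = arctan(2137/1000) ≈ 64.92°
pole (s+1): 1 + j2137 → |·| = √(1²+2137²) = √4566770 ≈ 2137, ∠ = arctan(2137/1) ≈ 89.97°
pole (s+10): 10 + j2137 → |·| = √(10²+2137²) = √4566869 ≈ 2137, ∠ = arctan(2137/10) ≈ 89.73°
|L| = 1 · 5.0765e+06 / 4.5668e+06 ≈ 1.1116
Gain = 20 log₁₀(1.1116) ≈ 0.92 dB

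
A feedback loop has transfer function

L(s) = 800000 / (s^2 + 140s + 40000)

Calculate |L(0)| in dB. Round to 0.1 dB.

L(0) = 800000 / 40000 = 20
20 log₁₀(20) ≈ 26.02 dB

26.0 dB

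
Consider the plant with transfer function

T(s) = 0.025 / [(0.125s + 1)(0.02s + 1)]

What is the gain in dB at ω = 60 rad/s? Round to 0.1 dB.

At ω = 60 rad/s:
pole (1 + j60·0.125) = 1 + j7.5 → |·| ≈ 7.5664, ∠ ≈ 82.41°
pole (1 + j60·0.02) = 1 + j1.2 → |·| ≈ 1.562, ∠ ≈ 50.19°
|T| = 0.025 · 1 / (7.5664 · 1.562) ≈ 0.0021153
Gain = 20 log₁₀(0.0021153) ≈ -53.49 dB

-53.5 dB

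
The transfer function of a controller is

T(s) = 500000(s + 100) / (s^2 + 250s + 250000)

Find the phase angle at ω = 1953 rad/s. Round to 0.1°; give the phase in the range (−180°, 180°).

At s = jω = j1953:
zero (s+100): 100 + j1953 → |·| = √(100²+1953²) = √3824209 ≈ 1955.6, ∠ = arctan(1953/100) ≈ 87.07°
quadratic: (j1953)² + 250·j1953 + 250000 = -3564209 + j488250 → |·| ≈ 3.5975e+06, ∠ ≈ 172.20°
∠T = 87.07° − 172.20° = -85.13°

-85.1°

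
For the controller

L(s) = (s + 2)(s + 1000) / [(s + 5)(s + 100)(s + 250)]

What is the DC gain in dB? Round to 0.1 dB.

L(0) = 1·2·1000 / (5·100·250) = 0.016
20 log₁₀(0.016) ≈ -35.92 dB

-35.9 dB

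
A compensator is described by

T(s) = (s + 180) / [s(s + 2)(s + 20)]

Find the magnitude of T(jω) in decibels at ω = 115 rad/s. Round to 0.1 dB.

-77.2 dB

At s = jω = j115:
zero (s+180): 180 + j115 → |·| = √(180²+115²) = √45625 ≈ 213.6, ∠ = arctan(115/180) ≈ 32.57°
pole (s+2): 2 + j115 → |·| = √(2²+115²) = √13229 ≈ 115.02, ∠ = arctan(115/2) ≈ 89.00°
pole (s+20): 20 + j115 → |·| = √(20²+115²) = √13625 ≈ 116.73, ∠ = arctan(115/20) ≈ 80.13°
pole at origin: |s| = 115, ∠ = 90.00° (in denominator)
|T| = 1 · 213.6 / 1.544e+06 ≈ 0.00013834
Gain = 20 log₁₀(0.00013834) ≈ -77.18 dB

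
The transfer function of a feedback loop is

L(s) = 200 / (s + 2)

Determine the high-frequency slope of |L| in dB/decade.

Each pole contributes −20 dB/decade at high frequency; each zero contributes +20 dB/decade.
Net: 0 zero(s) − 1 pole(s) → -20 dB/decade.

-20 dB/decade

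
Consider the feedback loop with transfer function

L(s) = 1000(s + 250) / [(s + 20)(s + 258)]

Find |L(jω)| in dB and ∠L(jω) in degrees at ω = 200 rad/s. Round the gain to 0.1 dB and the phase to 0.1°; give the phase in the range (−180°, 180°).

13.8 dB, -83.4°

At s = jω = j200:
zero (s+250): 250 + j200 → |·| = √(250²+200²) = √102500 ≈ 320.16, ∠ = arctan(200/250) ≈ 38.66°
pole (s+20): 20 + j200 → |·| = √(20²+200²) = √40400 ≈ 201, ∠ = arctan(200/20) ≈ 84.29°
pole (s+258): 258 + j200 → |·| = √(258²+200²) = √106564 ≈ 326.44, ∠ = arctan(200/258) ≈ 37.78°
|L| = 1000 · 320.16 / 65614 ≈ 4.8794
Gain = 20 log₁₀(4.8794) ≈ 13.77 dB
∠L = 38.66° − 122.07° = -83.41°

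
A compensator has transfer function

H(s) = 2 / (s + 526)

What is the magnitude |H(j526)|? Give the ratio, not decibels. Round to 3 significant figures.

0.00269

At s = jω = j526:
pole (s+526): 526 + j526 → |·| = √(526²+526²) = √553352 ≈ 743.88, ∠ = arctan(526/526) ≈ 45.00°
|H| = 2 / 743.88 ≈ 0.0026886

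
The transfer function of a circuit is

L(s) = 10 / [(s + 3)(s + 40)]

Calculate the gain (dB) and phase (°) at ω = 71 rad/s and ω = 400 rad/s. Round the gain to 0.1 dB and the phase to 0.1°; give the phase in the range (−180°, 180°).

ω = 71: -55.3 dB, -148.2°; ω = 400: -84.1 dB, -173.9°

At s = jω = j71:
pole (s+3): 3 + j71 → |·| = √(3²+71²) = √5050 ≈ 71.063, ∠ = arctan(71/3) ≈ 87.58°
pole (s+40): 40 + j71 → |·| = √(40²+71²) = √6641 ≈ 81.492, ∠ = arctan(71/40) ≈ 60.60°
|L| = 10 / 5791.1 ≈ 0.0017268
Gain = 20 log₁₀(0.0017268) ≈ -55.26 dB
∠L = 0.00° − 148.18° = -148.18°

At s = jω = j400:
pole (s+3): 3 + j400 → |·| = √(3²+400²) = √160009 ≈ 400.01, ∠ = arctan(400/3) ≈ 89.57°
pole (s+40): 40 + j400 → |·| = √(40²+400²) = √161600 ≈ 402, ∠ = arctan(400/40) ≈ 84.29°
|L| = 10 / 1.608e+05 ≈ 6.2189e-05
Gain = 20 log₁₀(6.2189e-05) ≈ -84.13 dB
∠L = 0.00° − 173.86° = -173.86°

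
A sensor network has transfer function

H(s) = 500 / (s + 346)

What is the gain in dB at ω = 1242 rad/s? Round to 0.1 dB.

-8.2 dB

Substitute s = j1242:
Numerator: 500 = 500 + j0
Denominator: (j1242) + 346 = 346 + j1242
|N| = √(500² + 0²) ≈ 500, ∠N ≈ 0.00°
|D| = √(346² + 1242²) ≈ 1289.3, ∠D ≈ 74.43°
|H| = 500 / 1289.3 ≈ 0.38781
Gain = 20 log₁₀(0.38781) ≈ -8.23 dB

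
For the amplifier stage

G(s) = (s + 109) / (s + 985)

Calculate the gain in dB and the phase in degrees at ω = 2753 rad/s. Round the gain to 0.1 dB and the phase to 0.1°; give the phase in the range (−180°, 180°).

Substitute s = j2753:
Numerator: (j2753) + 109 = 109 + j2753
Denominator: (j2753) + 985 = 985 + j2753
|N| = √(109² + 2753²) ≈ 2755.2, ∠N ≈ 87.73°
|D| = √(985² + 2753²) ≈ 2923.9, ∠D ≈ 70.31°
|G| = 2755.2 / 2923.9 ≈ 0.9423
Gain = 20 log₁₀(0.9423) ≈ -0.52 dB
∠G = 87.73° − 70.31° = 17.42°

-0.5 dB, 17.4°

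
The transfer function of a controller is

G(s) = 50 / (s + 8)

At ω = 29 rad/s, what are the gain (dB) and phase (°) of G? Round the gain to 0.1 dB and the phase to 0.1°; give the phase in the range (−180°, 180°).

Substitute s = j29:
Numerator: 50 = 50 + j0
Denominator: (j29) + 8 = 8 + j29
|N| = √(50² + 0²) ≈ 50, ∠N ≈ 0.00°
|D| = √(8² + 29²) ≈ 30.083, ∠D ≈ 74.58°
|G| = 50 / 30.083 ≈ 1.6621
Gain = 20 log₁₀(1.6621) ≈ 4.41 dB
∠G = 0.00° − 74.58° = -74.58°

4.4 dB, -74.6°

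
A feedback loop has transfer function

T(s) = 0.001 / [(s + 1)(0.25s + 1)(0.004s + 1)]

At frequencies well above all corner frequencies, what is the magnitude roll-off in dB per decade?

-60 dB/decade

Each pole contributes −20 dB/decade at high frequency; each zero contributes +20 dB/decade.
Net: 0 zero(s) − 3 pole(s) → -60 dB/decade.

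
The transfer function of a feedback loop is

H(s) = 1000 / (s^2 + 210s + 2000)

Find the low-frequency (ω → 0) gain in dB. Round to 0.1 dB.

H(0) = 1000 / 2000 = 0.5
20 log₁₀(0.5) ≈ -6.02 dB

-6.0 dB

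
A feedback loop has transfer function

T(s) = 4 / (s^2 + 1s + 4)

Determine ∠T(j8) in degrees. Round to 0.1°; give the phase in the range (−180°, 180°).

-172.4°

At s = jω = j8:
quadratic: (j8)² + 1·j8 + 4 = -60 + j8 → |·| ≈ 60.531, ∠ ≈ 172.41°
∠T = 0.00° − 172.41° = -172.41°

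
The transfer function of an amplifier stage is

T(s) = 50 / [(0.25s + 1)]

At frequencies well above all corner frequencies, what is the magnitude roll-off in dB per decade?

-20 dB/decade

Each pole contributes −20 dB/decade at high frequency; each zero contributes +20 dB/decade.
Net: 0 zero(s) − 1 pole(s) → -20 dB/decade.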